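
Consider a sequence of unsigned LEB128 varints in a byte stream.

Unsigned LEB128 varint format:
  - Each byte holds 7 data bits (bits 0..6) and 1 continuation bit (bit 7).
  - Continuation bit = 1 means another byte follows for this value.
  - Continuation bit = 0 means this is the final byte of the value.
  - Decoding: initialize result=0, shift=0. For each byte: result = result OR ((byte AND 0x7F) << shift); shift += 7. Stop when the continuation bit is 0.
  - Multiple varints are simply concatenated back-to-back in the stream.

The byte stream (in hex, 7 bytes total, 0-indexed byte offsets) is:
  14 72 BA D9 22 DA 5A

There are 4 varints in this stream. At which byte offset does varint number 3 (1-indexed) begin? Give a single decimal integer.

  byte[0]=0x14 cont=0 payload=0x14=20: acc |= 20<<0 -> acc=20 shift=7 [end]
Varint 1: bytes[0:1] = 14 -> value 20 (1 byte(s))
  byte[1]=0x72 cont=0 payload=0x72=114: acc |= 114<<0 -> acc=114 shift=7 [end]
Varint 2: bytes[1:2] = 72 -> value 114 (1 byte(s))
  byte[2]=0xBA cont=1 payload=0x3A=58: acc |= 58<<0 -> acc=58 shift=7
  byte[3]=0xD9 cont=1 payload=0x59=89: acc |= 89<<7 -> acc=11450 shift=14
  byte[4]=0x22 cont=0 payload=0x22=34: acc |= 34<<14 -> acc=568506 shift=21 [end]
Varint 3: bytes[2:5] = BA D9 22 -> value 568506 (3 byte(s))
  byte[5]=0xDA cont=1 payload=0x5A=90: acc |= 90<<0 -> acc=90 shift=7
  byte[6]=0x5A cont=0 payload=0x5A=90: acc |= 90<<7 -> acc=11610 shift=14 [end]
Varint 4: bytes[5:7] = DA 5A -> value 11610 (2 byte(s))

Answer: 2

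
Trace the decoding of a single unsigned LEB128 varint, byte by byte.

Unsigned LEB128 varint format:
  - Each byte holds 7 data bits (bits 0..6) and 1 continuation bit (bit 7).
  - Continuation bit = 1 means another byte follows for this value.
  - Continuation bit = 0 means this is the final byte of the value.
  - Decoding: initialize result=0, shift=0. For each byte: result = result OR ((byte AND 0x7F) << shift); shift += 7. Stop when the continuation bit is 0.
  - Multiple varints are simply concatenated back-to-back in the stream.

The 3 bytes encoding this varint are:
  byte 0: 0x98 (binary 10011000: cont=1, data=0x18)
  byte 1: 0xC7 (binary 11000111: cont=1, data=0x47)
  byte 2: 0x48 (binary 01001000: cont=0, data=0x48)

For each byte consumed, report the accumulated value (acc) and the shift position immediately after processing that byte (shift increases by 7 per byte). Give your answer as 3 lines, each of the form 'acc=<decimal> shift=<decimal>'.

Answer: acc=24 shift=7
acc=9112 shift=14
acc=1188760 shift=21

Derivation:
byte 0=0x98: payload=0x18=24, contrib = 24<<0 = 24; acc -> 24, shift -> 7
byte 1=0xC7: payload=0x47=71, contrib = 71<<7 = 9088; acc -> 9112, shift -> 14
byte 2=0x48: payload=0x48=72, contrib = 72<<14 = 1179648; acc -> 1188760, shift -> 21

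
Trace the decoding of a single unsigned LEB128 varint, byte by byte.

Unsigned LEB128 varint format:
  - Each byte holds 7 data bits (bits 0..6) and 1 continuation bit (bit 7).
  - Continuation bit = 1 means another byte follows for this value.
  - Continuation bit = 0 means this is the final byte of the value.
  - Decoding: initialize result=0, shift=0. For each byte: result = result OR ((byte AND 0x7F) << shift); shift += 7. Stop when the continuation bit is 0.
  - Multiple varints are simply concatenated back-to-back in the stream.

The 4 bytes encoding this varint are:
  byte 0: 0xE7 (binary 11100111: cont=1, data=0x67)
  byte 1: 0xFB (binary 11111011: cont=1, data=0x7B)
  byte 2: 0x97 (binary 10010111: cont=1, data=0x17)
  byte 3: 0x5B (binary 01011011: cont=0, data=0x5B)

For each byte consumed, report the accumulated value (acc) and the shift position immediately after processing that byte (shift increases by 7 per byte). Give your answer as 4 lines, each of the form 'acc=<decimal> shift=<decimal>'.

Answer: acc=103 shift=7
acc=15847 shift=14
acc=392679 shift=21
acc=191233511 shift=28

Derivation:
byte 0=0xE7: payload=0x67=103, contrib = 103<<0 = 103; acc -> 103, shift -> 7
byte 1=0xFB: payload=0x7B=123, contrib = 123<<7 = 15744; acc -> 15847, shift -> 14
byte 2=0x97: payload=0x17=23, contrib = 23<<14 = 376832; acc -> 392679, shift -> 21
byte 3=0x5B: payload=0x5B=91, contrib = 91<<21 = 190840832; acc -> 191233511, shift -> 28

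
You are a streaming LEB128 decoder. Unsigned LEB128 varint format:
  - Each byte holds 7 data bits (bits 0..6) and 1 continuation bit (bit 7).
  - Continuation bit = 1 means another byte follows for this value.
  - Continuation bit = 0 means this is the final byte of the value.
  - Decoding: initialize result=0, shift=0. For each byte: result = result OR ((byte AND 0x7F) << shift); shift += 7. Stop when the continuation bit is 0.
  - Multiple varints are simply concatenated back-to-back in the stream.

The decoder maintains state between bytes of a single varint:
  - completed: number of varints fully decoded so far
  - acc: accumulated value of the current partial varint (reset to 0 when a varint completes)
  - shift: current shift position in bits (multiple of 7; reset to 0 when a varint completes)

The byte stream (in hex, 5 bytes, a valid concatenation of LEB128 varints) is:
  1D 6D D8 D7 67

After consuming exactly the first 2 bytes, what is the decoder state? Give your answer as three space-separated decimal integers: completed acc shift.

Answer: 2 0 0

Derivation:
byte[0]=0x1D cont=0 payload=0x1D: varint #1 complete (value=29); reset -> completed=1 acc=0 shift=0
byte[1]=0x6D cont=0 payload=0x6D: varint #2 complete (value=109); reset -> completed=2 acc=0 shift=0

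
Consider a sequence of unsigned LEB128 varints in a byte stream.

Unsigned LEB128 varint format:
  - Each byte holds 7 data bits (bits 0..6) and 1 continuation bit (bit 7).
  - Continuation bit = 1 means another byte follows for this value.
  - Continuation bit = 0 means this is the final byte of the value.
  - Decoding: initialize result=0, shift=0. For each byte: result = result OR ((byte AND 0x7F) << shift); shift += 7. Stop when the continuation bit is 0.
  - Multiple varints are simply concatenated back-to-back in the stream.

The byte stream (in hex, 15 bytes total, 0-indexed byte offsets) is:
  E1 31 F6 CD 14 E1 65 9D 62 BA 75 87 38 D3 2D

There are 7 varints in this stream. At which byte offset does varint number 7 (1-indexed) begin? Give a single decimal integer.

  byte[0]=0xE1 cont=1 payload=0x61=97: acc |= 97<<0 -> acc=97 shift=7
  byte[1]=0x31 cont=0 payload=0x31=49: acc |= 49<<7 -> acc=6369 shift=14 [end]
Varint 1: bytes[0:2] = E1 31 -> value 6369 (2 byte(s))
  byte[2]=0xF6 cont=1 payload=0x76=118: acc |= 118<<0 -> acc=118 shift=7
  byte[3]=0xCD cont=1 payload=0x4D=77: acc |= 77<<7 -> acc=9974 shift=14
  byte[4]=0x14 cont=0 payload=0x14=20: acc |= 20<<14 -> acc=337654 shift=21 [end]
Varint 2: bytes[2:5] = F6 CD 14 -> value 337654 (3 byte(s))
  byte[5]=0xE1 cont=1 payload=0x61=97: acc |= 97<<0 -> acc=97 shift=7
  byte[6]=0x65 cont=0 payload=0x65=101: acc |= 101<<7 -> acc=13025 shift=14 [end]
Varint 3: bytes[5:7] = E1 65 -> value 13025 (2 byte(s))
  byte[7]=0x9D cont=1 payload=0x1D=29: acc |= 29<<0 -> acc=29 shift=7
  byte[8]=0x62 cont=0 payload=0x62=98: acc |= 98<<7 -> acc=12573 shift=14 [end]
Varint 4: bytes[7:9] = 9D 62 -> value 12573 (2 byte(s))
  byte[9]=0xBA cont=1 payload=0x3A=58: acc |= 58<<0 -> acc=58 shift=7
  byte[10]=0x75 cont=0 payload=0x75=117: acc |= 117<<7 -> acc=15034 shift=14 [end]
Varint 5: bytes[9:11] = BA 75 -> value 15034 (2 byte(s))
  byte[11]=0x87 cont=1 payload=0x07=7: acc |= 7<<0 -> acc=7 shift=7
  byte[12]=0x38 cont=0 payload=0x38=56: acc |= 56<<7 -> acc=7175 shift=14 [end]
Varint 6: bytes[11:13] = 87 38 -> value 7175 (2 byte(s))
  byte[13]=0xD3 cont=1 payload=0x53=83: acc |= 83<<0 -> acc=83 shift=7
  byte[14]=0x2D cont=0 payload=0x2D=45: acc |= 45<<7 -> acc=5843 shift=14 [end]
Varint 7: bytes[13:15] = D3 2D -> value 5843 (2 byte(s))

Answer: 13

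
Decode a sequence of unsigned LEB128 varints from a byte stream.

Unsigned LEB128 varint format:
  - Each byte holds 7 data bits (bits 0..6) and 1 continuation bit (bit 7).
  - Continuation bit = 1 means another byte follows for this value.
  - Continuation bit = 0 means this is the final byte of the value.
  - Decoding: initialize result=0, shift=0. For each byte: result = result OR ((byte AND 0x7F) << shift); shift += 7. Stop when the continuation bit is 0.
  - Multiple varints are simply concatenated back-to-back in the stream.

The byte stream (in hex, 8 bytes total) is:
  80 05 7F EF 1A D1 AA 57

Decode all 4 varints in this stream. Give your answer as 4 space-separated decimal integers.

Answer: 640 127 3439 1430865

Derivation:
  byte[0]=0x80 cont=1 payload=0x00=0: acc |= 0<<0 -> acc=0 shift=7
  byte[1]=0x05 cont=0 payload=0x05=5: acc |= 5<<7 -> acc=640 shift=14 [end]
Varint 1: bytes[0:2] = 80 05 -> value 640 (2 byte(s))
  byte[2]=0x7F cont=0 payload=0x7F=127: acc |= 127<<0 -> acc=127 shift=7 [end]
Varint 2: bytes[2:3] = 7F -> value 127 (1 byte(s))
  byte[3]=0xEF cont=1 payload=0x6F=111: acc |= 111<<0 -> acc=111 shift=7
  byte[4]=0x1A cont=0 payload=0x1A=26: acc |= 26<<7 -> acc=3439 shift=14 [end]
Varint 3: bytes[3:5] = EF 1A -> value 3439 (2 byte(s))
  byte[5]=0xD1 cont=1 payload=0x51=81: acc |= 81<<0 -> acc=81 shift=7
  byte[6]=0xAA cont=1 payload=0x2A=42: acc |= 42<<7 -> acc=5457 shift=14
  byte[7]=0x57 cont=0 payload=0x57=87: acc |= 87<<14 -> acc=1430865 shift=21 [end]
Varint 4: bytes[5:8] = D1 AA 57 -> value 1430865 (3 byte(s))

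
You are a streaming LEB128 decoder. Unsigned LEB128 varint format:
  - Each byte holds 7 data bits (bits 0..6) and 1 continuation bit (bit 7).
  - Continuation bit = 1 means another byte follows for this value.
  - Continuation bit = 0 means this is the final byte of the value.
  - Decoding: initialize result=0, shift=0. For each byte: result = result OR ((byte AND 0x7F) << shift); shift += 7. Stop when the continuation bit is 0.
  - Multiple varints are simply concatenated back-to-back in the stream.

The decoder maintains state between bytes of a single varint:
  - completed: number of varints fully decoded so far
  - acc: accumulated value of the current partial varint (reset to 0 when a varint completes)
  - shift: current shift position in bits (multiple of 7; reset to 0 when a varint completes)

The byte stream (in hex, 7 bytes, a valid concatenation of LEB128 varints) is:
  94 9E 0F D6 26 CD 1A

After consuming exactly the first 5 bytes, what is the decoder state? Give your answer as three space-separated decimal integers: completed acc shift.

byte[0]=0x94 cont=1 payload=0x14: acc |= 20<<0 -> completed=0 acc=20 shift=7
byte[1]=0x9E cont=1 payload=0x1E: acc |= 30<<7 -> completed=0 acc=3860 shift=14
byte[2]=0x0F cont=0 payload=0x0F: varint #1 complete (value=249620); reset -> completed=1 acc=0 shift=0
byte[3]=0xD6 cont=1 payload=0x56: acc |= 86<<0 -> completed=1 acc=86 shift=7
byte[4]=0x26 cont=0 payload=0x26: varint #2 complete (value=4950); reset -> completed=2 acc=0 shift=0

Answer: 2 0 0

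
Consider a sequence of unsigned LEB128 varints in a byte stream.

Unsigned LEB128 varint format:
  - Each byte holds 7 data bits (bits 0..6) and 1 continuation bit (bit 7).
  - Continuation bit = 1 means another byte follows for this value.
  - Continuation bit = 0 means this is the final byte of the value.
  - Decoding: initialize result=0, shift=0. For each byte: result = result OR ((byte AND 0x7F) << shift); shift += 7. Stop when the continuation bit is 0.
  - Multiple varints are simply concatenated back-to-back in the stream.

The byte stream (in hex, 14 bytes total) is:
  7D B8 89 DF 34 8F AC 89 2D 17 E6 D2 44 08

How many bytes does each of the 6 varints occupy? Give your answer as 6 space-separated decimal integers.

Answer: 1 4 4 1 3 1

Derivation:
  byte[0]=0x7D cont=0 payload=0x7D=125: acc |= 125<<0 -> acc=125 shift=7 [end]
Varint 1: bytes[0:1] = 7D -> value 125 (1 byte(s))
  byte[1]=0xB8 cont=1 payload=0x38=56: acc |= 56<<0 -> acc=56 shift=7
  byte[2]=0x89 cont=1 payload=0x09=9: acc |= 9<<7 -> acc=1208 shift=14
  byte[3]=0xDF cont=1 payload=0x5F=95: acc |= 95<<14 -> acc=1557688 shift=21
  byte[4]=0x34 cont=0 payload=0x34=52: acc |= 52<<21 -> acc=110609592 shift=28 [end]
Varint 2: bytes[1:5] = B8 89 DF 34 -> value 110609592 (4 byte(s))
  byte[5]=0x8F cont=1 payload=0x0F=15: acc |= 15<<0 -> acc=15 shift=7
  byte[6]=0xAC cont=1 payload=0x2C=44: acc |= 44<<7 -> acc=5647 shift=14
  byte[7]=0x89 cont=1 payload=0x09=9: acc |= 9<<14 -> acc=153103 shift=21
  byte[8]=0x2D cont=0 payload=0x2D=45: acc |= 45<<21 -> acc=94524943 shift=28 [end]
Varint 3: bytes[5:9] = 8F AC 89 2D -> value 94524943 (4 byte(s))
  byte[9]=0x17 cont=0 payload=0x17=23: acc |= 23<<0 -> acc=23 shift=7 [end]
Varint 4: bytes[9:10] = 17 -> value 23 (1 byte(s))
  byte[10]=0xE6 cont=1 payload=0x66=102: acc |= 102<<0 -> acc=102 shift=7
  byte[11]=0xD2 cont=1 payload=0x52=82: acc |= 82<<7 -> acc=10598 shift=14
  byte[12]=0x44 cont=0 payload=0x44=68: acc |= 68<<14 -> acc=1124710 shift=21 [end]
Varint 5: bytes[10:13] = E6 D2 44 -> value 1124710 (3 byte(s))
  byte[13]=0x08 cont=0 payload=0x08=8: acc |= 8<<0 -> acc=8 shift=7 [end]
Varint 6: bytes[13:14] = 08 -> value 8 (1 byte(s))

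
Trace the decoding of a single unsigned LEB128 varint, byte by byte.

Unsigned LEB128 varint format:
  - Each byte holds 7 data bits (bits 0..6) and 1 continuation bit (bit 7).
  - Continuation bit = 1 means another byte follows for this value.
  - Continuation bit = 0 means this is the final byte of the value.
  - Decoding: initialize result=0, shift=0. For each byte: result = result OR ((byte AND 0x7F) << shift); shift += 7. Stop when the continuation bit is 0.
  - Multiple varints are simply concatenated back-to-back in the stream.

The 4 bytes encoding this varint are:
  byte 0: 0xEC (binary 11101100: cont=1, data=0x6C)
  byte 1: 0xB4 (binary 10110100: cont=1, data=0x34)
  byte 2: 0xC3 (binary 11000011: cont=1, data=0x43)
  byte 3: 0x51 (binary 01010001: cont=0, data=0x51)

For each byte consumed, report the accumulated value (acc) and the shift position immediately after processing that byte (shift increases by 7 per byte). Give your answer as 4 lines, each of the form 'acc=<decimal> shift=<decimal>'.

Answer: acc=108 shift=7
acc=6764 shift=14
acc=1104492 shift=21
acc=170973804 shift=28

Derivation:
byte 0=0xEC: payload=0x6C=108, contrib = 108<<0 = 108; acc -> 108, shift -> 7
byte 1=0xB4: payload=0x34=52, contrib = 52<<7 = 6656; acc -> 6764, shift -> 14
byte 2=0xC3: payload=0x43=67, contrib = 67<<14 = 1097728; acc -> 1104492, shift -> 21
byte 3=0x51: payload=0x51=81, contrib = 81<<21 = 169869312; acc -> 170973804, shift -> 28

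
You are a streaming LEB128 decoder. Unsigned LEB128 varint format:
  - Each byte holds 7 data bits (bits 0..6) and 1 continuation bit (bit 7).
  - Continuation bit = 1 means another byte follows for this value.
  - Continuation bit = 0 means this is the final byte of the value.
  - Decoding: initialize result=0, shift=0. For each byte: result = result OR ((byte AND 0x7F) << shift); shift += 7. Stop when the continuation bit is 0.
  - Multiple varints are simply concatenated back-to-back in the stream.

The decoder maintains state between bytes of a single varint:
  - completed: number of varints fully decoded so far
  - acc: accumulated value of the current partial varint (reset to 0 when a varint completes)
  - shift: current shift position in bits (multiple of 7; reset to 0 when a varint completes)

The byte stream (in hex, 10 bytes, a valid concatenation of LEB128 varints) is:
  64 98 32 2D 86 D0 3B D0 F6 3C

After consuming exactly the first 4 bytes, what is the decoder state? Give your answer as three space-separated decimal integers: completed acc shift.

byte[0]=0x64 cont=0 payload=0x64: varint #1 complete (value=100); reset -> completed=1 acc=0 shift=0
byte[1]=0x98 cont=1 payload=0x18: acc |= 24<<0 -> completed=1 acc=24 shift=7
byte[2]=0x32 cont=0 payload=0x32: varint #2 complete (value=6424); reset -> completed=2 acc=0 shift=0
byte[3]=0x2D cont=0 payload=0x2D: varint #3 complete (value=45); reset -> completed=3 acc=0 shift=0

Answer: 3 0 0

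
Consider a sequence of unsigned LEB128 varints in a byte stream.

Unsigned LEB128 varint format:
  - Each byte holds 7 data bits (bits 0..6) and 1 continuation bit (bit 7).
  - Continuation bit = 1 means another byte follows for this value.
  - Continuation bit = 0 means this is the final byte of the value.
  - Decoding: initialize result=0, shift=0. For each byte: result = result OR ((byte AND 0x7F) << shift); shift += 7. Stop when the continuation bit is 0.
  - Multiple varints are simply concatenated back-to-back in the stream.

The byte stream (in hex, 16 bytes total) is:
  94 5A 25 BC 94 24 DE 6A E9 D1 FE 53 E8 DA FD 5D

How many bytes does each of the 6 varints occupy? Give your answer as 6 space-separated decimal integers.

  byte[0]=0x94 cont=1 payload=0x14=20: acc |= 20<<0 -> acc=20 shift=7
  byte[1]=0x5A cont=0 payload=0x5A=90: acc |= 90<<7 -> acc=11540 shift=14 [end]
Varint 1: bytes[0:2] = 94 5A -> value 11540 (2 byte(s))
  byte[2]=0x25 cont=0 payload=0x25=37: acc |= 37<<0 -> acc=37 shift=7 [end]
Varint 2: bytes[2:3] = 25 -> value 37 (1 byte(s))
  byte[3]=0xBC cont=1 payload=0x3C=60: acc |= 60<<0 -> acc=60 shift=7
  byte[4]=0x94 cont=1 payload=0x14=20: acc |= 20<<7 -> acc=2620 shift=14
  byte[5]=0x24 cont=0 payload=0x24=36: acc |= 36<<14 -> acc=592444 shift=21 [end]
Varint 3: bytes[3:6] = BC 94 24 -> value 592444 (3 byte(s))
  byte[6]=0xDE cont=1 payload=0x5E=94: acc |= 94<<0 -> acc=94 shift=7
  byte[7]=0x6A cont=0 payload=0x6A=106: acc |= 106<<7 -> acc=13662 shift=14 [end]
Varint 4: bytes[6:8] = DE 6A -> value 13662 (2 byte(s))
  byte[8]=0xE9 cont=1 payload=0x69=105: acc |= 105<<0 -> acc=105 shift=7
  byte[9]=0xD1 cont=1 payload=0x51=81: acc |= 81<<7 -> acc=10473 shift=14
  byte[10]=0xFE cont=1 payload=0x7E=126: acc |= 126<<14 -> acc=2074857 shift=21
  byte[11]=0x53 cont=0 payload=0x53=83: acc |= 83<<21 -> acc=176138473 shift=28 [end]
Varint 5: bytes[8:12] = E9 D1 FE 53 -> value 176138473 (4 byte(s))
  byte[12]=0xE8 cont=1 payload=0x68=104: acc |= 104<<0 -> acc=104 shift=7
  byte[13]=0xDA cont=1 payload=0x5A=90: acc |= 90<<7 -> acc=11624 shift=14
  byte[14]=0xFD cont=1 payload=0x7D=125: acc |= 125<<14 -> acc=2059624 shift=21
  byte[15]=0x5D cont=0 payload=0x5D=93: acc |= 93<<21 -> acc=197094760 shift=28 [end]
Varint 6: bytes[12:16] = E8 DA FD 5D -> value 197094760 (4 byte(s))

Answer: 2 1 3 2 4 4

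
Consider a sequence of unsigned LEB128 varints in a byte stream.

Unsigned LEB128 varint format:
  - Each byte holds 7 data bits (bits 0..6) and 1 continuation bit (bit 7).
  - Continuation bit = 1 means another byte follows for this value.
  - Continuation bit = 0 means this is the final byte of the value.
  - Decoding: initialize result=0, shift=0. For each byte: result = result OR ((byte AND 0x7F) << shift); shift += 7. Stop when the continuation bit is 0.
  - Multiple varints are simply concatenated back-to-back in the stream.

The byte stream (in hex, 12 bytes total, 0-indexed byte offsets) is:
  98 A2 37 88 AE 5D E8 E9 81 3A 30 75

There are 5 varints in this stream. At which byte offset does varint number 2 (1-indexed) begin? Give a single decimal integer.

Answer: 3

Derivation:
  byte[0]=0x98 cont=1 payload=0x18=24: acc |= 24<<0 -> acc=24 shift=7
  byte[1]=0xA2 cont=1 payload=0x22=34: acc |= 34<<7 -> acc=4376 shift=14
  byte[2]=0x37 cont=0 payload=0x37=55: acc |= 55<<14 -> acc=905496 shift=21 [end]
Varint 1: bytes[0:3] = 98 A2 37 -> value 905496 (3 byte(s))
  byte[3]=0x88 cont=1 payload=0x08=8: acc |= 8<<0 -> acc=8 shift=7
  byte[4]=0xAE cont=1 payload=0x2E=46: acc |= 46<<7 -> acc=5896 shift=14
  byte[5]=0x5D cont=0 payload=0x5D=93: acc |= 93<<14 -> acc=1529608 shift=21 [end]
Varint 2: bytes[3:6] = 88 AE 5D -> value 1529608 (3 byte(s))
  byte[6]=0xE8 cont=1 payload=0x68=104: acc |= 104<<0 -> acc=104 shift=7
  byte[7]=0xE9 cont=1 payload=0x69=105: acc |= 105<<7 -> acc=13544 shift=14
  byte[8]=0x81 cont=1 payload=0x01=1: acc |= 1<<14 -> acc=29928 shift=21
  byte[9]=0x3A cont=0 payload=0x3A=58: acc |= 58<<21 -> acc=121664744 shift=28 [end]
Varint 3: bytes[6:10] = E8 E9 81 3A -> value 121664744 (4 byte(s))
  byte[10]=0x30 cont=0 payload=0x30=48: acc |= 48<<0 -> acc=48 shift=7 [end]
Varint 4: bytes[10:11] = 30 -> value 48 (1 byte(s))
  byte[11]=0x75 cont=0 payload=0x75=117: acc |= 117<<0 -> acc=117 shift=7 [end]
Varint 5: bytes[11:12] = 75 -> value 117 (1 byte(s))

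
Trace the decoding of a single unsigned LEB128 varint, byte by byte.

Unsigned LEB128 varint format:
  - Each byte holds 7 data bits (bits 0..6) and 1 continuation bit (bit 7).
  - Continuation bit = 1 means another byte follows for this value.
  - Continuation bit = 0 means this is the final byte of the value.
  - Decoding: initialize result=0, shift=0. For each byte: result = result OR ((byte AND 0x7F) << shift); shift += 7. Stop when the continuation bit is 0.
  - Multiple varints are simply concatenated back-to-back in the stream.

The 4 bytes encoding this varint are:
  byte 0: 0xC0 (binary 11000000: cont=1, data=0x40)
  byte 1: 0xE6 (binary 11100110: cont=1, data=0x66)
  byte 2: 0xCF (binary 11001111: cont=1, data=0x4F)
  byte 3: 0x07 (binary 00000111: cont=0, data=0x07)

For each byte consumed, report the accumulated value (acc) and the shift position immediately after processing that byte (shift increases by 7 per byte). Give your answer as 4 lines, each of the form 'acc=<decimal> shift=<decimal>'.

byte 0=0xC0: payload=0x40=64, contrib = 64<<0 = 64; acc -> 64, shift -> 7
byte 1=0xE6: payload=0x66=102, contrib = 102<<7 = 13056; acc -> 13120, shift -> 14
byte 2=0xCF: payload=0x4F=79, contrib = 79<<14 = 1294336; acc -> 1307456, shift -> 21
byte 3=0x07: payload=0x07=7, contrib = 7<<21 = 14680064; acc -> 15987520, shift -> 28

Answer: acc=64 shift=7
acc=13120 shift=14
acc=1307456 shift=21
acc=15987520 shift=28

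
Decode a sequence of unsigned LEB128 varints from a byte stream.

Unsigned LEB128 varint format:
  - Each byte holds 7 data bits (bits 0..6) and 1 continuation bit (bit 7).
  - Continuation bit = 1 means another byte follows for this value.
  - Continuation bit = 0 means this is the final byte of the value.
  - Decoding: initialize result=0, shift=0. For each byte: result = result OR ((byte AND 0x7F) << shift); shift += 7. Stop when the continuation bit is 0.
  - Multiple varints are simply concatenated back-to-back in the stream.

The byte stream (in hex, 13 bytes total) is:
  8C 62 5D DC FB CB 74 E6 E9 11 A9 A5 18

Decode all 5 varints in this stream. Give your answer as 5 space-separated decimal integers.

  byte[0]=0x8C cont=1 payload=0x0C=12: acc |= 12<<0 -> acc=12 shift=7
  byte[1]=0x62 cont=0 payload=0x62=98: acc |= 98<<7 -> acc=12556 shift=14 [end]
Varint 1: bytes[0:2] = 8C 62 -> value 12556 (2 byte(s))
  byte[2]=0x5D cont=0 payload=0x5D=93: acc |= 93<<0 -> acc=93 shift=7 [end]
Varint 2: bytes[2:3] = 5D -> value 93 (1 byte(s))
  byte[3]=0xDC cont=1 payload=0x5C=92: acc |= 92<<0 -> acc=92 shift=7
  byte[4]=0xFB cont=1 payload=0x7B=123: acc |= 123<<7 -> acc=15836 shift=14
  byte[5]=0xCB cont=1 payload=0x4B=75: acc |= 75<<14 -> acc=1244636 shift=21
  byte[6]=0x74 cont=0 payload=0x74=116: acc |= 116<<21 -> acc=244514268 shift=28 [end]
Varint 3: bytes[3:7] = DC FB CB 74 -> value 244514268 (4 byte(s))
  byte[7]=0xE6 cont=1 payload=0x66=102: acc |= 102<<0 -> acc=102 shift=7
  byte[8]=0xE9 cont=1 payload=0x69=105: acc |= 105<<7 -> acc=13542 shift=14
  byte[9]=0x11 cont=0 payload=0x11=17: acc |= 17<<14 -> acc=292070 shift=21 [end]
Varint 4: bytes[7:10] = E6 E9 11 -> value 292070 (3 byte(s))
  byte[10]=0xA9 cont=1 payload=0x29=41: acc |= 41<<0 -> acc=41 shift=7
  byte[11]=0xA5 cont=1 payload=0x25=37: acc |= 37<<7 -> acc=4777 shift=14
  byte[12]=0x18 cont=0 payload=0x18=24: acc |= 24<<14 -> acc=397993 shift=21 [end]
Varint 5: bytes[10:13] = A9 A5 18 -> value 397993 (3 byte(s))

Answer: 12556 93 244514268 292070 397993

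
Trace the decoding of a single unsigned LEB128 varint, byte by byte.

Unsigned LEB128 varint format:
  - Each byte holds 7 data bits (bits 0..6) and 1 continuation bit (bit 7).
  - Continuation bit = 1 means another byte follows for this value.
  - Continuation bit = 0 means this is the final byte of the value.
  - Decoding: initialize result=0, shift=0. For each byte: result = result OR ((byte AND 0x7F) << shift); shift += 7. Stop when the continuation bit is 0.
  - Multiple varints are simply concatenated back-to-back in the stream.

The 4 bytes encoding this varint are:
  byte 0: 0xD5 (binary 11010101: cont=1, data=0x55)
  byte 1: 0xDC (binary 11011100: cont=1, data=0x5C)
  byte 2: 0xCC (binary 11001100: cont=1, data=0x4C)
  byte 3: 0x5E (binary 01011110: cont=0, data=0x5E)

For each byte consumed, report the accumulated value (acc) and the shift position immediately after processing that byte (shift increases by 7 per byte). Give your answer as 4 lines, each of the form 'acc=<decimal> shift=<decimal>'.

byte 0=0xD5: payload=0x55=85, contrib = 85<<0 = 85; acc -> 85, shift -> 7
byte 1=0xDC: payload=0x5C=92, contrib = 92<<7 = 11776; acc -> 11861, shift -> 14
byte 2=0xCC: payload=0x4C=76, contrib = 76<<14 = 1245184; acc -> 1257045, shift -> 21
byte 3=0x5E: payload=0x5E=94, contrib = 94<<21 = 197132288; acc -> 198389333, shift -> 28

Answer: acc=85 shift=7
acc=11861 shift=14
acc=1257045 shift=21
acc=198389333 shift=28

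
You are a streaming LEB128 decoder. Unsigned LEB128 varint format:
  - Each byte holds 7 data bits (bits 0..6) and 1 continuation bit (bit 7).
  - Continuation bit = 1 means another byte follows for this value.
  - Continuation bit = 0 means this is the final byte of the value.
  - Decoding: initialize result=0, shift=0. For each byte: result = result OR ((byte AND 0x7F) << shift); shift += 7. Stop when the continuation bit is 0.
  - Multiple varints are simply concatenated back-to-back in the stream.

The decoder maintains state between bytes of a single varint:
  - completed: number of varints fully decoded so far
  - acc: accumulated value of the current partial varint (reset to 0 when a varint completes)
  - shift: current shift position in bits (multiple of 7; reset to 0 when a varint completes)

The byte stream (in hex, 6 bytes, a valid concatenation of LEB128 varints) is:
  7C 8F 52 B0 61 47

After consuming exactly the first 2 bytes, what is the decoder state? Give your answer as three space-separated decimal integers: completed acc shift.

Answer: 1 15 7

Derivation:
byte[0]=0x7C cont=0 payload=0x7C: varint #1 complete (value=124); reset -> completed=1 acc=0 shift=0
byte[1]=0x8F cont=1 payload=0x0F: acc |= 15<<0 -> completed=1 acc=15 shift=7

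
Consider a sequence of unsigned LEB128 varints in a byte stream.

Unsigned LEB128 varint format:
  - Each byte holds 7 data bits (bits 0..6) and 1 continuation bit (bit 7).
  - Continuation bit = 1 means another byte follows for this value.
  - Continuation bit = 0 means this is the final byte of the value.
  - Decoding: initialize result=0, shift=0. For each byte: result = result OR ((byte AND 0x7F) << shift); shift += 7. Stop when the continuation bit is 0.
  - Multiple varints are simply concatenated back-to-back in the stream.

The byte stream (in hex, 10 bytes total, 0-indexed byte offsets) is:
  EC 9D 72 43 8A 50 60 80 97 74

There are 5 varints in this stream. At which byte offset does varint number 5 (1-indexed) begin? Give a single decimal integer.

  byte[0]=0xEC cont=1 payload=0x6C=108: acc |= 108<<0 -> acc=108 shift=7
  byte[1]=0x9D cont=1 payload=0x1D=29: acc |= 29<<7 -> acc=3820 shift=14
  byte[2]=0x72 cont=0 payload=0x72=114: acc |= 114<<14 -> acc=1871596 shift=21 [end]
Varint 1: bytes[0:3] = EC 9D 72 -> value 1871596 (3 byte(s))
  byte[3]=0x43 cont=0 payload=0x43=67: acc |= 67<<0 -> acc=67 shift=7 [end]
Varint 2: bytes[3:4] = 43 -> value 67 (1 byte(s))
  byte[4]=0x8A cont=1 payload=0x0A=10: acc |= 10<<0 -> acc=10 shift=7
  byte[5]=0x50 cont=0 payload=0x50=80: acc |= 80<<7 -> acc=10250 shift=14 [end]
Varint 3: bytes[4:6] = 8A 50 -> value 10250 (2 byte(s))
  byte[6]=0x60 cont=0 payload=0x60=96: acc |= 96<<0 -> acc=96 shift=7 [end]
Varint 4: bytes[6:7] = 60 -> value 96 (1 byte(s))
  byte[7]=0x80 cont=1 payload=0x00=0: acc |= 0<<0 -> acc=0 shift=7
  byte[8]=0x97 cont=1 payload=0x17=23: acc |= 23<<7 -> acc=2944 shift=14
  byte[9]=0x74 cont=0 payload=0x74=116: acc |= 116<<14 -> acc=1903488 shift=21 [end]
Varint 5: bytes[7:10] = 80 97 74 -> value 1903488 (3 byte(s))

Answer: 7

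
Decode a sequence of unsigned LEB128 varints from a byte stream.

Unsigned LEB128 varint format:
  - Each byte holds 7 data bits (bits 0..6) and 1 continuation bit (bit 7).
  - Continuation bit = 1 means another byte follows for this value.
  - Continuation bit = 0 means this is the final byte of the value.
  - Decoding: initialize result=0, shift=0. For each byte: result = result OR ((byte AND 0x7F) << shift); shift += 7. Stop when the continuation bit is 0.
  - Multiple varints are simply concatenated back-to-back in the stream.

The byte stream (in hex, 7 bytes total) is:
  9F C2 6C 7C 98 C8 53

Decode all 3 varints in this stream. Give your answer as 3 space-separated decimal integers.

  byte[0]=0x9F cont=1 payload=0x1F=31: acc |= 31<<0 -> acc=31 shift=7
  byte[1]=0xC2 cont=1 payload=0x42=66: acc |= 66<<7 -> acc=8479 shift=14
  byte[2]=0x6C cont=0 payload=0x6C=108: acc |= 108<<14 -> acc=1777951 shift=21 [end]
Varint 1: bytes[0:3] = 9F C2 6C -> value 1777951 (3 byte(s))
  byte[3]=0x7C cont=0 payload=0x7C=124: acc |= 124<<0 -> acc=124 shift=7 [end]
Varint 2: bytes[3:4] = 7C -> value 124 (1 byte(s))
  byte[4]=0x98 cont=1 payload=0x18=24: acc |= 24<<0 -> acc=24 shift=7
  byte[5]=0xC8 cont=1 payload=0x48=72: acc |= 72<<7 -> acc=9240 shift=14
  byte[6]=0x53 cont=0 payload=0x53=83: acc |= 83<<14 -> acc=1369112 shift=21 [end]
Varint 3: bytes[4:7] = 98 C8 53 -> value 1369112 (3 byte(s))

Answer: 1777951 124 1369112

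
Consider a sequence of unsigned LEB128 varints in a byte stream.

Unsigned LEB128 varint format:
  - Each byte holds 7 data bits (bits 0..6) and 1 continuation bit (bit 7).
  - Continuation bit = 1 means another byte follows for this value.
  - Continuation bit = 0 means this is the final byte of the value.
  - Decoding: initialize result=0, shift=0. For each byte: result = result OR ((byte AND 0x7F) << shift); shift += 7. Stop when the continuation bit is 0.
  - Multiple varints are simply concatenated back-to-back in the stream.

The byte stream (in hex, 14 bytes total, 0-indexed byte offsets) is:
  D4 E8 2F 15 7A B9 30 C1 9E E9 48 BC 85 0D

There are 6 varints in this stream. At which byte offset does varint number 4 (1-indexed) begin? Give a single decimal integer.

  byte[0]=0xD4 cont=1 payload=0x54=84: acc |= 84<<0 -> acc=84 shift=7
  byte[1]=0xE8 cont=1 payload=0x68=104: acc |= 104<<7 -> acc=13396 shift=14
  byte[2]=0x2F cont=0 payload=0x2F=47: acc |= 47<<14 -> acc=783444 shift=21 [end]
Varint 1: bytes[0:3] = D4 E8 2F -> value 783444 (3 byte(s))
  byte[3]=0x15 cont=0 payload=0x15=21: acc |= 21<<0 -> acc=21 shift=7 [end]
Varint 2: bytes[3:4] = 15 -> value 21 (1 byte(s))
  byte[4]=0x7A cont=0 payload=0x7A=122: acc |= 122<<0 -> acc=122 shift=7 [end]
Varint 3: bytes[4:5] = 7A -> value 122 (1 byte(s))
  byte[5]=0xB9 cont=1 payload=0x39=57: acc |= 57<<0 -> acc=57 shift=7
  byte[6]=0x30 cont=0 payload=0x30=48: acc |= 48<<7 -> acc=6201 shift=14 [end]
Varint 4: bytes[5:7] = B9 30 -> value 6201 (2 byte(s))
  byte[7]=0xC1 cont=1 payload=0x41=65: acc |= 65<<0 -> acc=65 shift=7
  byte[8]=0x9E cont=1 payload=0x1E=30: acc |= 30<<7 -> acc=3905 shift=14
  byte[9]=0xE9 cont=1 payload=0x69=105: acc |= 105<<14 -> acc=1724225 shift=21
  byte[10]=0x48 cont=0 payload=0x48=72: acc |= 72<<21 -> acc=152719169 shift=28 [end]
Varint 5: bytes[7:11] = C1 9E E9 48 -> value 152719169 (4 byte(s))
  byte[11]=0xBC cont=1 payload=0x3C=60: acc |= 60<<0 -> acc=60 shift=7
  byte[12]=0x85 cont=1 payload=0x05=5: acc |= 5<<7 -> acc=700 shift=14
  byte[13]=0x0D cont=0 payload=0x0D=13: acc |= 13<<14 -> acc=213692 shift=21 [end]
Varint 6: bytes[11:14] = BC 85 0D -> value 213692 (3 byte(s))

Answer: 5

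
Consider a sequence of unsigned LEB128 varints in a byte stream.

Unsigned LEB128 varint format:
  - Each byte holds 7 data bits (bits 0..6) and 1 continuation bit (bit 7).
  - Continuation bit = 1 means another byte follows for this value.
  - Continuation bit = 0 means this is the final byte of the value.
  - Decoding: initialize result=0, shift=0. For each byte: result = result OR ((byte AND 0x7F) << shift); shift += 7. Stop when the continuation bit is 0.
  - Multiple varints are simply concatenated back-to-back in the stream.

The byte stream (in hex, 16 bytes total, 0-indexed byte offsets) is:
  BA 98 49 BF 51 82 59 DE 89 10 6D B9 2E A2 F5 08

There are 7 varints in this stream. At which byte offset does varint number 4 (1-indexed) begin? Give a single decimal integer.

  byte[0]=0xBA cont=1 payload=0x3A=58: acc |= 58<<0 -> acc=58 shift=7
  byte[1]=0x98 cont=1 payload=0x18=24: acc |= 24<<7 -> acc=3130 shift=14
  byte[2]=0x49 cont=0 payload=0x49=73: acc |= 73<<14 -> acc=1199162 shift=21 [end]
Varint 1: bytes[0:3] = BA 98 49 -> value 1199162 (3 byte(s))
  byte[3]=0xBF cont=1 payload=0x3F=63: acc |= 63<<0 -> acc=63 shift=7
  byte[4]=0x51 cont=0 payload=0x51=81: acc |= 81<<7 -> acc=10431 shift=14 [end]
Varint 2: bytes[3:5] = BF 51 -> value 10431 (2 byte(s))
  byte[5]=0x82 cont=1 payload=0x02=2: acc |= 2<<0 -> acc=2 shift=7
  byte[6]=0x59 cont=0 payload=0x59=89: acc |= 89<<7 -> acc=11394 shift=14 [end]
Varint 3: bytes[5:7] = 82 59 -> value 11394 (2 byte(s))
  byte[7]=0xDE cont=1 payload=0x5E=94: acc |= 94<<0 -> acc=94 shift=7
  byte[8]=0x89 cont=1 payload=0x09=9: acc |= 9<<7 -> acc=1246 shift=14
  byte[9]=0x10 cont=0 payload=0x10=16: acc |= 16<<14 -> acc=263390 shift=21 [end]
Varint 4: bytes[7:10] = DE 89 10 -> value 263390 (3 byte(s))
  byte[10]=0x6D cont=0 payload=0x6D=109: acc |= 109<<0 -> acc=109 shift=7 [end]
Varint 5: bytes[10:11] = 6D -> value 109 (1 byte(s))
  byte[11]=0xB9 cont=1 payload=0x39=57: acc |= 57<<0 -> acc=57 shift=7
  byte[12]=0x2E cont=0 payload=0x2E=46: acc |= 46<<7 -> acc=5945 shift=14 [end]
Varint 6: bytes[11:13] = B9 2E -> value 5945 (2 byte(s))
  byte[13]=0xA2 cont=1 payload=0x22=34: acc |= 34<<0 -> acc=34 shift=7
  byte[14]=0xF5 cont=1 payload=0x75=117: acc |= 117<<7 -> acc=15010 shift=14
  byte[15]=0x08 cont=0 payload=0x08=8: acc |= 8<<14 -> acc=146082 shift=21 [end]
Varint 7: bytes[13:16] = A2 F5 08 -> value 146082 (3 byte(s))

Answer: 7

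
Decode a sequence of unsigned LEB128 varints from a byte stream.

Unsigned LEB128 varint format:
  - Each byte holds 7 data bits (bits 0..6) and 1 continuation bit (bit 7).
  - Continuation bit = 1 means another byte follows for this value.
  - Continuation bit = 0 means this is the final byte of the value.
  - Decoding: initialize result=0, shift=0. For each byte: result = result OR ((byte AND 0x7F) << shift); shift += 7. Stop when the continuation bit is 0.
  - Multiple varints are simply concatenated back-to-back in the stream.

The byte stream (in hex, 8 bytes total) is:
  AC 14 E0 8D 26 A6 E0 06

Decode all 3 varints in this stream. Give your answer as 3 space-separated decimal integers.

  byte[0]=0xAC cont=1 payload=0x2C=44: acc |= 44<<0 -> acc=44 shift=7
  byte[1]=0x14 cont=0 payload=0x14=20: acc |= 20<<7 -> acc=2604 shift=14 [end]
Varint 1: bytes[0:2] = AC 14 -> value 2604 (2 byte(s))
  byte[2]=0xE0 cont=1 payload=0x60=96: acc |= 96<<0 -> acc=96 shift=7
  byte[3]=0x8D cont=1 payload=0x0D=13: acc |= 13<<7 -> acc=1760 shift=14
  byte[4]=0x26 cont=0 payload=0x26=38: acc |= 38<<14 -> acc=624352 shift=21 [end]
Varint 2: bytes[2:5] = E0 8D 26 -> value 624352 (3 byte(s))
  byte[5]=0xA6 cont=1 payload=0x26=38: acc |= 38<<0 -> acc=38 shift=7
  byte[6]=0xE0 cont=1 payload=0x60=96: acc |= 96<<7 -> acc=12326 shift=14
  byte[7]=0x06 cont=0 payload=0x06=6: acc |= 6<<14 -> acc=110630 shift=21 [end]
Varint 3: bytes[5:8] = A6 E0 06 -> value 110630 (3 byte(s))

Answer: 2604 624352 110630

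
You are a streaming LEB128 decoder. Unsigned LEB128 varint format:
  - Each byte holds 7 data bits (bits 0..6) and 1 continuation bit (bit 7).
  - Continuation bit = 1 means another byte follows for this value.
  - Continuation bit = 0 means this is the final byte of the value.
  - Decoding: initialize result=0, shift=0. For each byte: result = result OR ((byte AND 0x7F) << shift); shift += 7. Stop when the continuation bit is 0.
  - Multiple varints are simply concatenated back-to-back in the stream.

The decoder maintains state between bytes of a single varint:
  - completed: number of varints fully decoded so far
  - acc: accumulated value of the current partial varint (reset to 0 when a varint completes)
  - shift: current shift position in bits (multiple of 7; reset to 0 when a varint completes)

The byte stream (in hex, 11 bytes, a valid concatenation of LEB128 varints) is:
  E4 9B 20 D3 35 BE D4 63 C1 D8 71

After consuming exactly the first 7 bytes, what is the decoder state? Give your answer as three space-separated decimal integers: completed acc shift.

byte[0]=0xE4 cont=1 payload=0x64: acc |= 100<<0 -> completed=0 acc=100 shift=7
byte[1]=0x9B cont=1 payload=0x1B: acc |= 27<<7 -> completed=0 acc=3556 shift=14
byte[2]=0x20 cont=0 payload=0x20: varint #1 complete (value=527844); reset -> completed=1 acc=0 shift=0
byte[3]=0xD3 cont=1 payload=0x53: acc |= 83<<0 -> completed=1 acc=83 shift=7
byte[4]=0x35 cont=0 payload=0x35: varint #2 complete (value=6867); reset -> completed=2 acc=0 shift=0
byte[5]=0xBE cont=1 payload=0x3E: acc |= 62<<0 -> completed=2 acc=62 shift=7
byte[6]=0xD4 cont=1 payload=0x54: acc |= 84<<7 -> completed=2 acc=10814 shift=14

Answer: 2 10814 14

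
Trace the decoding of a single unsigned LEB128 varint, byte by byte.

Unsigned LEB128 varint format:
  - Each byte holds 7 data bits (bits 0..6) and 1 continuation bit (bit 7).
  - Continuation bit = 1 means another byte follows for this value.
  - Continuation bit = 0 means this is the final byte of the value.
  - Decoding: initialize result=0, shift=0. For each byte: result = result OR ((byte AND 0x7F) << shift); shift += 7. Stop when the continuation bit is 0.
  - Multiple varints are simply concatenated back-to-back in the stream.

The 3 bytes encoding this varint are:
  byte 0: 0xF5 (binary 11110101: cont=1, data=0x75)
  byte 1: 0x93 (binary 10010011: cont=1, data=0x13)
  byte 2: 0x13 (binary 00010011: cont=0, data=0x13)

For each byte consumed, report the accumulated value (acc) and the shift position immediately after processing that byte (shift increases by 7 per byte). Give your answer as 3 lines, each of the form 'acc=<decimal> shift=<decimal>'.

byte 0=0xF5: payload=0x75=117, contrib = 117<<0 = 117; acc -> 117, shift -> 7
byte 1=0x93: payload=0x13=19, contrib = 19<<7 = 2432; acc -> 2549, shift -> 14
byte 2=0x13: payload=0x13=19, contrib = 19<<14 = 311296; acc -> 313845, shift -> 21

Answer: acc=117 shift=7
acc=2549 shift=14
acc=313845 shift=21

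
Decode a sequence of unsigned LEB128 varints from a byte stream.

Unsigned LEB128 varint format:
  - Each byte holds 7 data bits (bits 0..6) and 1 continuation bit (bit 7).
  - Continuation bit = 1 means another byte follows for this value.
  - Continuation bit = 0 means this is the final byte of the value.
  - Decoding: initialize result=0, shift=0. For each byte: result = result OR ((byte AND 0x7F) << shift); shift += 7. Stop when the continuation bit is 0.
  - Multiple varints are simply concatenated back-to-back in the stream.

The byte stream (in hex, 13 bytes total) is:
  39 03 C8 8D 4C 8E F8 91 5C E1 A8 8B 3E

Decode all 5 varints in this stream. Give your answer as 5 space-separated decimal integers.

  byte[0]=0x39 cont=0 payload=0x39=57: acc |= 57<<0 -> acc=57 shift=7 [end]
Varint 1: bytes[0:1] = 39 -> value 57 (1 byte(s))
  byte[1]=0x03 cont=0 payload=0x03=3: acc |= 3<<0 -> acc=3 shift=7 [end]
Varint 2: bytes[1:2] = 03 -> value 3 (1 byte(s))
  byte[2]=0xC8 cont=1 payload=0x48=72: acc |= 72<<0 -> acc=72 shift=7
  byte[3]=0x8D cont=1 payload=0x0D=13: acc |= 13<<7 -> acc=1736 shift=14
  byte[4]=0x4C cont=0 payload=0x4C=76: acc |= 76<<14 -> acc=1246920 shift=21 [end]
Varint 3: bytes[2:5] = C8 8D 4C -> value 1246920 (3 byte(s))
  byte[5]=0x8E cont=1 payload=0x0E=14: acc |= 14<<0 -> acc=14 shift=7
  byte[6]=0xF8 cont=1 payload=0x78=120: acc |= 120<<7 -> acc=15374 shift=14
  byte[7]=0x91 cont=1 payload=0x11=17: acc |= 17<<14 -> acc=293902 shift=21
  byte[8]=0x5C cont=0 payload=0x5C=92: acc |= 92<<21 -> acc=193231886 shift=28 [end]
Varint 4: bytes[5:9] = 8E F8 91 5C -> value 193231886 (4 byte(s))
  byte[9]=0xE1 cont=1 payload=0x61=97: acc |= 97<<0 -> acc=97 shift=7
  byte[10]=0xA8 cont=1 payload=0x28=40: acc |= 40<<7 -> acc=5217 shift=14
  byte[11]=0x8B cont=1 payload=0x0B=11: acc |= 11<<14 -> acc=185441 shift=21
  byte[12]=0x3E cont=0 payload=0x3E=62: acc |= 62<<21 -> acc=130208865 shift=28 [end]
Varint 5: bytes[9:13] = E1 A8 8B 3E -> value 130208865 (4 byte(s))

Answer: 57 3 1246920 193231886 130208865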